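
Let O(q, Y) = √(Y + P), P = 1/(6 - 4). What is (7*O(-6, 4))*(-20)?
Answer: -210*√2 ≈ -296.98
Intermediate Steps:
P = ½ (P = 1/2 = ½ ≈ 0.50000)
O(q, Y) = √(½ + Y) (O(q, Y) = √(Y + ½) = √(½ + Y))
(7*O(-6, 4))*(-20) = (7*(√(2 + 4*4)/2))*(-20) = (7*(√(2 + 16)/2))*(-20) = (7*(√18/2))*(-20) = (7*((3*√2)/2))*(-20) = (7*(3*√2/2))*(-20) = (21*√2/2)*(-20) = -210*√2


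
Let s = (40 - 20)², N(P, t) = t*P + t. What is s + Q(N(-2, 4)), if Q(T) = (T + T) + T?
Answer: 388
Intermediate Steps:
N(P, t) = t + P*t (N(P, t) = P*t + t = t + P*t)
Q(T) = 3*T (Q(T) = 2*T + T = 3*T)
s = 400 (s = 20² = 400)
s + Q(N(-2, 4)) = 400 + 3*(4*(1 - 2)) = 400 + 3*(4*(-1)) = 400 + 3*(-4) = 400 - 12 = 388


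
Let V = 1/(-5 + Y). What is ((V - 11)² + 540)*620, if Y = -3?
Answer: 6584555/16 ≈ 4.1153e+5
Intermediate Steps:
V = -⅛ (V = 1/(-5 - 3) = 1/(-8) = -⅛ ≈ -0.12500)
((V - 11)² + 540)*620 = ((-⅛ - 11)² + 540)*620 = ((-89/8)² + 540)*620 = (7921/64 + 540)*620 = (42481/64)*620 = 6584555/16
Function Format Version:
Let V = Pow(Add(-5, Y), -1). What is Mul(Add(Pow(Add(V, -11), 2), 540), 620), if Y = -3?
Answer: Rational(6584555, 16) ≈ 4.1153e+5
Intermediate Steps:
V = Rational(-1, 8) (V = Pow(Add(-5, -3), -1) = Pow(-8, -1) = Rational(-1, 8) ≈ -0.12500)
Mul(Add(Pow(Add(V, -11), 2), 540), 620) = Mul(Add(Pow(Add(Rational(-1, 8), -11), 2), 540), 620) = Mul(Add(Pow(Rational(-89, 8), 2), 540), 620) = Mul(Add(Rational(7921, 64), 540), 620) = Mul(Rational(42481, 64), 620) = Rational(6584555, 16)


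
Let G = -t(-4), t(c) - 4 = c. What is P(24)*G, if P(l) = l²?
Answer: 0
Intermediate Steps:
t(c) = 4 + c
G = 0 (G = -(4 - 4) = -1*0 = 0)
P(24)*G = 24²*0 = 576*0 = 0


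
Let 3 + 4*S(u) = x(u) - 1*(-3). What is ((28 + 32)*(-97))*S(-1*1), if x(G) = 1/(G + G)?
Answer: 1455/2 ≈ 727.50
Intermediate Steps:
x(G) = 1/(2*G)
S(u) = 1/(8*u) (S(u) = -¾ + (1/(2*u) - 1*(-3))/4 = -¾ + (1/(2*u) + 3)/4 = -¾ + (3 + 1/(2*u))/4 = -¾ + (¾ + 1/(8*u)) = 1/(8*u))
((28 + 32)*(-97))*S(-1*1) = ((28 + 32)*(-97))*(1/(8*((-1*1)))) = (60*(-97))*((⅛)/(-1)) = -1455*(-1)/2 = -5820*(-⅛) = 1455/2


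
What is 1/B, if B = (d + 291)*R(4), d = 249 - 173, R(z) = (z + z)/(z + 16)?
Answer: 5/734 ≈ 0.0068120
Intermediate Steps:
R(z) = 2*z/(16 + z) (R(z) = (2*z)/(16 + z) = 2*z/(16 + z))
d = 76
B = 734/5 (B = (76 + 291)*(2*4/(16 + 4)) = 367*(2*4/20) = 367*(2*4*(1/20)) = 367*(2/5) = 734/5 ≈ 146.80)
1/B = 1/(734/5) = 5/734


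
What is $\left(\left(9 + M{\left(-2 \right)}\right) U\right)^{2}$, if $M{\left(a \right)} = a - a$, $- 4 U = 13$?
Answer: $\frac{13689}{16} \approx 855.56$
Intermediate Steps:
$U = - \frac{13}{4}$ ($U = \left(- \frac{1}{4}\right) 13 = - \frac{13}{4} \approx -3.25$)
$M{\left(a \right)} = 0$
$\left(\left(9 + M{\left(-2 \right)}\right) U\right)^{2} = \left(\left(9 + 0\right) \left(- \frac{13}{4}\right)\right)^{2} = \left(9 \left(- \frac{13}{4}\right)\right)^{2} = \left(- \frac{117}{4}\right)^{2} = \frac{13689}{16}$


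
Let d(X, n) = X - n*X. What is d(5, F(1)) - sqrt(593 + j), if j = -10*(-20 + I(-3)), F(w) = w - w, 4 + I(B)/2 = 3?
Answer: 5 - sqrt(813) ≈ -23.513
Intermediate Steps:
I(B) = -2 (I(B) = -8 + 2*3 = -8 + 6 = -2)
F(w) = 0
j = 220 (j = -10*(-20 - 2) = -10*(-22) = 220)
d(X, n) = X - X*n
d(5, F(1)) - sqrt(593 + j) = 5*(1 - 1*0) - sqrt(593 + 220) = 5*(1 + 0) - sqrt(813) = 5*1 - sqrt(813) = 5 - sqrt(813)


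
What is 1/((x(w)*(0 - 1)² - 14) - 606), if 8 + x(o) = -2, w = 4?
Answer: -1/630 ≈ -0.0015873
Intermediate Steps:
x(o) = -10 (x(o) = -8 - 2 = -10)
1/((x(w)*(0 - 1)² - 14) - 606) = 1/((-10*(0 - 1)² - 14) - 606) = 1/((-10*(-1)² - 14) - 606) = 1/((-10*1 - 14) - 606) = 1/((-10 - 14) - 606) = 1/(-24 - 606) = 1/(-630) = -1/630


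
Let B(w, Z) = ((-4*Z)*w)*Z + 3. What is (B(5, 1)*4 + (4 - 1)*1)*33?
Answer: -2145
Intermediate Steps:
B(w, Z) = 3 - 4*w*Z**2 (B(w, Z) = (-4*Z*w)*Z + 3 = -4*w*Z**2 + 3 = 3 - 4*w*Z**2)
(B(5, 1)*4 + (4 - 1)*1)*33 = ((3 - 4*5*1**2)*4 + (4 - 1)*1)*33 = ((3 - 4*5*1)*4 + 3*1)*33 = ((3 - 20)*4 + 3)*33 = (-17*4 + 3)*33 = (-68 + 3)*33 = -65*33 = -2145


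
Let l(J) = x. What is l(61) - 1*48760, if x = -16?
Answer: -48776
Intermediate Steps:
l(J) = -16
l(61) - 1*48760 = -16 - 1*48760 = -16 - 48760 = -48776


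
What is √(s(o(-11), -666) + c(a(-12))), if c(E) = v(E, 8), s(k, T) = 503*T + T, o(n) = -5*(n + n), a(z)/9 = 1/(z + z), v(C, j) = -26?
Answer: I*√335690 ≈ 579.39*I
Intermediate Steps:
a(z) = 9/(2*z) (a(z) = 9/(z + z) = 9/((2*z)) = 9*(1/(2*z)) = 9/(2*z))
o(n) = -10*n
s(k, T) = 504*T
c(E) = -26
√(s(o(-11), -666) + c(a(-12))) = √(504*(-666) - 26) = √(-335664 - 26) = √(-335690) = I*√335690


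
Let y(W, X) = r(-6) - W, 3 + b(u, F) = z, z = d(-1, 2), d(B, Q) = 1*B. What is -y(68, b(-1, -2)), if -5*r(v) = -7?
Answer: 333/5 ≈ 66.600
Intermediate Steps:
d(B, Q) = B
r(v) = 7/5 (r(v) = -⅕*(-7) = 7/5)
z = -1
b(u, F) = -4 (b(u, F) = -3 - 1 = -4)
y(W, X) = 7/5 - W
-y(68, b(-1, -2)) = -(7/5 - 1*68) = -(7/5 - 68) = -1*(-333/5) = 333/5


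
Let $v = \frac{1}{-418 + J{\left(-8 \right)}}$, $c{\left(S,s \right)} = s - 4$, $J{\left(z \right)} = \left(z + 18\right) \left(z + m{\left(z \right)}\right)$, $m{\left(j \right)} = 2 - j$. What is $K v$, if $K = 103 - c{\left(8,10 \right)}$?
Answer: $- \frac{97}{398} \approx -0.24372$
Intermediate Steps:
$J{\left(z \right)} = 36 + 2 z$ ($J{\left(z \right)} = \left(z + 18\right) \left(z - \left(-2 + z\right)\right) = \left(18 + z\right) 2 = 36 + 2 z$)
$c{\left(S,s \right)} = -4 + s$ ($c{\left(S,s \right)} = s - 4 = -4 + s$)
$v = - \frac{1}{398}$ ($v = \frac{1}{-418 + \left(36 + 2 \left(-8\right)\right)} = \frac{1}{-418 + \left(36 - 16\right)} = \frac{1}{-418 + 20} = \frac{1}{-398} = - \frac{1}{398} \approx -0.0025126$)
$K = 97$ ($K = 103 - \left(-4 + 10\right) = 103 - 6 = 97$)
$K v = 97 \left(- \frac{1}{398}\right) = - \frac{97}{398}$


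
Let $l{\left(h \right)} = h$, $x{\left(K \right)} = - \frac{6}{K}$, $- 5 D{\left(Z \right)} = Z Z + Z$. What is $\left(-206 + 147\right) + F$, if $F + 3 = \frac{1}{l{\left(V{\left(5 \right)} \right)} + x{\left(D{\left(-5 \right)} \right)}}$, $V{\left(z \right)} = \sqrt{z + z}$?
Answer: $- \frac{1928}{31} + \frac{4 \sqrt{10}}{31} \approx -61.786$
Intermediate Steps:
$D{\left(Z \right)} = - \frac{Z}{5} - \frac{Z^{2}}{5}$ ($D{\left(Z \right)} = - \frac{Z Z + Z}{5} = - \frac{Z^{2} + Z}{5} = - \frac{Z + Z^{2}}{5} = - \frac{Z}{5} - \frac{Z^{2}}{5}$)
$V{\left(z \right)} = \sqrt{2} \sqrt{z}$ ($V{\left(z \right)} = \sqrt{2 z} = \sqrt{2} \sqrt{z}$)
$F = -3 + \frac{1}{\frac{3}{2} + \sqrt{10}}$ ($F = -3 + \frac{1}{\sqrt{2} \sqrt{5} - \frac{6}{\left(- \frac{1}{5}\right) \left(-5\right) \left(1 - 5\right)}} = -3 + \frac{1}{\sqrt{10} - \frac{6}{\left(- \frac{1}{5}\right) \left(-5\right) \left(-4\right)}} = -3 + \frac{1}{\sqrt{10} - \frac{6}{-4}} = -3 + \frac{1}{\sqrt{10} - - \frac{3}{2}} = -3 + \frac{1}{\sqrt{10} + \frac{3}{2}} = -3 + \frac{1}{\frac{3}{2} + \sqrt{10}} \approx -2.7855$)
$\left(-206 + 147\right) + F = \left(-206 + 147\right) - \left(\frac{99}{31} - \frac{4 \sqrt{10}}{31}\right) = -59 - \left(\frac{99}{31} - \frac{4 \sqrt{10}}{31}\right) = - \frac{1928}{31} + \frac{4 \sqrt{10}}{31}$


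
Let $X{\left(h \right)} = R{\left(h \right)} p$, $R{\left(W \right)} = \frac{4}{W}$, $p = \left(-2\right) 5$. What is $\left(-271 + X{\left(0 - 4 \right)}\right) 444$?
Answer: $-115884$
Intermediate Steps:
$p = -10$
$X{\left(h \right)} = - \frac{40}{h}$ ($X{\left(h \right)} = \frac{4}{h} \left(-10\right) = - \frac{40}{h}$)
$\left(-271 + X{\left(0 - 4 \right)}\right) 444 = \left(-271 - \frac{40}{0 - 4}\right) 444 = \left(-271 - \frac{40}{-4}\right) 444 = \left(-271 - -10\right) 444 = \left(-271 + 10\right) 444 = \left(-261\right) 444 = -115884$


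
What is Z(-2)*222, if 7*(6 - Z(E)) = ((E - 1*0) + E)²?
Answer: 5772/7 ≈ 824.57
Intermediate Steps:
Z(E) = 6 - 4*E²/7 (Z(E) = 6 - ((E - 1*0) + E)²/7 = 6 - ((E + 0) + E)²/7 = 6 - (E + E)²/7 = 6 - 4*E²/7)
Z(-2)*222 = (6 - 4/7*(-2)²)*222 = (6 - 4/7*4)*222 = (6 - 16/7)*222 = (26/7)*222 = 5772/7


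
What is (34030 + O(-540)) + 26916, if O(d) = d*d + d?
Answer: 352006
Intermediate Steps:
O(d) = d + d² (O(d) = d² + d = d + d²)
(34030 + O(-540)) + 26916 = (34030 - 540*(1 - 540)) + 26916 = (34030 - 540*(-539)) + 26916 = (34030 + 291060) + 26916 = 325090 + 26916 = 352006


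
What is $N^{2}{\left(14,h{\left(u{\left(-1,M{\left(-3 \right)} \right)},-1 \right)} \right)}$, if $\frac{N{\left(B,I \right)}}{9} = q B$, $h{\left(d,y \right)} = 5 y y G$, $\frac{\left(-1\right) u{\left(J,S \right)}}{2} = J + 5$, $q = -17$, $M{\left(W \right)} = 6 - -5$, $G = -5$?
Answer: $4588164$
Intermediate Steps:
$M{\left(W \right)} = 11$ ($M{\left(W \right)} = 6 + 5 = 11$)
$u{\left(J,S \right)} = -10 - 2 J$ ($u{\left(J,S \right)} = - 2 \left(J + 5\right) = - 2 \left(5 + J\right) = -10 - 2 J$)
$h{\left(d,y \right)} = - 25 y^{2}$ ($h{\left(d,y \right)} = 5 y y \left(-5\right) = 5 y^{2} \left(-5\right) = - 25 y^{2}$)
$N{\left(B,I \right)} = - 153 B$ ($N{\left(B,I \right)} = 9 \left(- 17 B\right) = - 153 B$)
$N^{2}{\left(14,h{\left(u{\left(-1,M{\left(-3 \right)} \right)},-1 \right)} \right)} = \left(\left(-153\right) 14\right)^{2} = \left(-2142\right)^{2} = 4588164$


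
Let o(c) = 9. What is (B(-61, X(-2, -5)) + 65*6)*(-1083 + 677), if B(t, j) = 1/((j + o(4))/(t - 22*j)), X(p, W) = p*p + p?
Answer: -1699110/11 ≈ -1.5446e+5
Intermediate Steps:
X(p, W) = p + p**2 (X(p, W) = p**2 + p = p + p**2)
B(t, j) = (t - 22*j)/(9 + j) (B(t, j) = 1/((j + 9)/(t - 22*j)) = 1/((9 + j)/(t - 22*j)) = (t - 22*j)/(9 + j))
(B(-61, X(-2, -5)) + 65*6)*(-1083 + 677) = ((-61 - (-44)*(1 - 2))/(9 - 2*(1 - 2)) + 65*6)*(-1083 + 677) = ((-61 - (-44)*(-1))/(9 - 2*(-1)) + 390)*(-406) = ((-61 - 22*2)/(9 + 2) + 390)*(-406) = ((-61 - 44)/11 + 390)*(-406) = ((1/11)*(-105) + 390)*(-406) = (-105/11 + 390)*(-406) = (4185/11)*(-406) = -1699110/11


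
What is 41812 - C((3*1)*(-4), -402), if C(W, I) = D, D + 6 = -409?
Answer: 42227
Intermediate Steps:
D = -415 (D = -6 - 409 = -415)
C(W, I) = -415
41812 - C((3*1)*(-4), -402) = 41812 - 1*(-415) = 41812 + 415 = 42227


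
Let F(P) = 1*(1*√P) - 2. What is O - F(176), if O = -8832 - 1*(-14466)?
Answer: 5636 - 4*√11 ≈ 5622.7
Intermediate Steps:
O = 5634 (O = -8832 + 14466 = 5634)
F(P) = -2 + √P (F(P) = 1*√P - 2 = √P - 2 = -2 + √P)
O - F(176) = 5634 - (-2 + √176) = 5634 - (-2 + 4*√11) = 5634 + (2 - 4*√11) = 5636 - 4*√11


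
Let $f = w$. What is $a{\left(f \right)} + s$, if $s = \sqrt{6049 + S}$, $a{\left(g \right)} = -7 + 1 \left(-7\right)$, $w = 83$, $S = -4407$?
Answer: $-14 + \sqrt{1642} \approx 26.522$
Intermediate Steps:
$f = 83$
$a{\left(g \right)} = -14$ ($a{\left(g \right)} = -7 - 7 = -14$)
$s = \sqrt{1642}$ ($s = \sqrt{6049 - 4407} = \sqrt{1642} \approx 40.522$)
$a{\left(f \right)} + s = -14 + \sqrt{1642}$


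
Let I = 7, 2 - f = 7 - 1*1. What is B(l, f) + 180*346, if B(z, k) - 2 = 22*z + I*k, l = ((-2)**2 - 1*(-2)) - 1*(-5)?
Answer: 62496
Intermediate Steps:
f = -4 (f = 2 - (7 - 1*1) = 2 - (7 - 1) = 2 - 1*6 = 2 - 6 = -4)
l = 11 (l = (4 + 2) + 5 = 6 + 5 = 11)
B(z, k) = 2 + 7*k + 22*z (B(z, k) = 2 + (22*z + 7*k) = 2 + (7*k + 22*z) = 2 + 7*k + 22*z)
B(l, f) + 180*346 = (2 + 7*(-4) + 22*11) + 180*346 = (2 - 28 + 242) + 62280 = 216 + 62280 = 62496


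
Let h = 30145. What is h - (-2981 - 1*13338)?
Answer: 46464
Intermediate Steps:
h - (-2981 - 1*13338) = 30145 - (-2981 - 1*13338) = 30145 - (-2981 - 13338) = 30145 - 1*(-16319) = 30145 + 16319 = 46464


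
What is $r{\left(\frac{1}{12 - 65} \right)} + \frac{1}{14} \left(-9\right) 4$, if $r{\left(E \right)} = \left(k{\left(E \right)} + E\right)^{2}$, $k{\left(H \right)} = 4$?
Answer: $\frac{261085}{19663} \approx 13.278$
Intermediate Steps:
$r{\left(E \right)} = \left(4 + E\right)^{2}$
$r{\left(\frac{1}{12 - 65} \right)} + \frac{1}{14} \left(-9\right) 4 = \left(4 + \frac{1}{12 - 65}\right)^{2} + \frac{1}{14} \left(-9\right) 4 = \left(4 + \frac{1}{-53}\right)^{2} + \frac{1}{14} \left(-9\right) 4 = \left(4 - \frac{1}{53}\right)^{2} - \frac{18}{7} = \left(\frac{211}{53}\right)^{2} - \frac{18}{7} = \frac{44521}{2809} - \frac{18}{7} = \frac{261085}{19663}$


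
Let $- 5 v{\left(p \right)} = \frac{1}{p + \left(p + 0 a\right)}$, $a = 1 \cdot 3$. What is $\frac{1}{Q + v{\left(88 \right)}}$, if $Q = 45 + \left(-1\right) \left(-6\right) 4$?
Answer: $\frac{880}{60719} \approx 0.014493$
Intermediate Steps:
$a = 3$
$Q = 69$ ($Q = 45 + 6 \cdot 4 = 45 + 24 = 69$)
$v{\left(p \right)} = - \frac{1}{10 p}$ ($v{\left(p \right)} = - \frac{1}{5 \left(p + \left(p + 0 \cdot 3\right)\right)} = - \frac{1}{5 \left(p + \left(p + 0\right)\right)} = - \frac{1}{5 \left(p + p\right)} = - \frac{1}{5 \cdot 2 p} = - \frac{\frac{1}{2} \frac{1}{p}}{5} = - \frac{1}{10 p}$)
$\frac{1}{Q + v{\left(88 \right)}} = \frac{1}{69 - \frac{1}{10 \cdot 88}} = \frac{1}{69 - \frac{1}{880}} = \frac{1}{\frac{60719}{880}} = \frac{880}{60719}$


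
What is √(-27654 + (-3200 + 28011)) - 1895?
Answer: -1895 + I*√2843 ≈ -1895.0 + 53.32*I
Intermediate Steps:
√(-27654 + (-3200 + 28011)) - 1895 = √(-27654 + 24811) - 1895 = √(-2843) - 1895 = I*√2843 - 1895 = -1895 + I*√2843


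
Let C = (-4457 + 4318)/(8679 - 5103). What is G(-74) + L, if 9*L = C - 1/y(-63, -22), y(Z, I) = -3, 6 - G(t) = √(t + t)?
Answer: 7191/1192 - 2*I*√37 ≈ 6.0327 - 12.166*I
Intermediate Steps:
G(t) = 6 - √2*√t (G(t) = 6 - √(t + t) = 6 - √(2*t) = 6 - √2*√t)
C = -139/3576 ≈ -0.038870
L = 39/1192 (L = (-139/3576 - 1/(-3))/9 = (-139/3576 - 1*(-⅓))/9 = (-139/3576 + ⅓)/9 = (⅑)*(351/1192) = 39/1192 ≈ 0.032718)
G(-74) + L = (6 - √2*√(-74)) + 39/1192 = (6 - √2*I*√74) + 39/1192 = (6 - 2*I*√37) + 39/1192 = 7191/1192 - 2*I*√37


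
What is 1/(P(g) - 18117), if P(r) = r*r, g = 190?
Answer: 1/17983 ≈ 5.5608e-5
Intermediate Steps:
P(r) = r**2
1/(P(g) - 18117) = 1/(190**2 - 18117) = 1/(36100 - 18117) = 1/17983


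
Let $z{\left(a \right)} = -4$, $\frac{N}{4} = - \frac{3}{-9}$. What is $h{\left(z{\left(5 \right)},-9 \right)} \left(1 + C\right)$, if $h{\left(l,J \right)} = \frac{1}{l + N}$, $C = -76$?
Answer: $\frac{225}{8} \approx 28.125$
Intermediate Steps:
$N = \frac{4}{3}$ ($N = 4 \left(- \frac{3}{-9}\right) = 4 \left(\left(-3\right) \left(- \frac{1}{9}\right)\right) = 4 \cdot \frac{1}{3} = \frac{4}{3} \approx 1.3333$)
$h{\left(l,J \right)} = \frac{1}{\frac{4}{3} + l}$ ($h{\left(l,J \right)} = \frac{1}{l + \frac{4}{3}} = \frac{1}{\frac{4}{3} + l}$)
$h{\left(z{\left(5 \right)},-9 \right)} \left(1 + C\right) = \frac{3}{4 + 3 \left(-4\right)} \left(1 - 76\right) = \frac{3}{4 - 12} \left(-75\right) = \frac{3}{-8} \left(-75\right) = 3 \left(- \frac{1}{8}\right) \left(-75\right) = \left(- \frac{3}{8}\right) \left(-75\right) = \frac{225}{8}$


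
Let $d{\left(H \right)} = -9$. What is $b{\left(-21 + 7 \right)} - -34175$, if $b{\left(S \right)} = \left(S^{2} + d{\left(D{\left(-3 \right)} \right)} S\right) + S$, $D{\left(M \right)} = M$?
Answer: $34483$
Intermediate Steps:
$b{\left(S \right)} = S^{2} - 8 S$ ($b{\left(S \right)} = \left(S^{2} - 9 S\right) + S = S^{2} - 8 S$)
$b{\left(-21 + 7 \right)} - -34175 = \left(-21 + 7\right) \left(-8 + \left(-21 + 7\right)\right) - -34175 = - 14 \left(-8 - 14\right) + 34175 = \left(-14\right) \left(-22\right) + 34175 = 308 + 34175 = 34483$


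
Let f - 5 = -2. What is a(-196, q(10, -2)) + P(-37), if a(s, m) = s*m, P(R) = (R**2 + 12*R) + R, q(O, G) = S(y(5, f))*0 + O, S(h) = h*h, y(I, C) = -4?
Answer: -1072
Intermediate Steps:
f = 3 (f = 5 - 2 = 3)
S(h) = h**2
q(O, G) = O (q(O, G) = (-4)**2*0 + O = 16*0 + O = 0 + O = O)
P(R) = R**2 + 13*R
a(s, m) = m*s
a(-196, q(10, -2)) + P(-37) = 10*(-196) - 37*(13 - 37) = -1960 - 37*(-24) = -1960 + 888 = -1072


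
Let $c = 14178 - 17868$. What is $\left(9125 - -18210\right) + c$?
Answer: $23645$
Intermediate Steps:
$c = -3690$
$\left(9125 - -18210\right) + c = \left(9125 - -18210\right) - 3690 = \left(9125 + 18210\right) - 3690 = 27335 - 3690 = 23645$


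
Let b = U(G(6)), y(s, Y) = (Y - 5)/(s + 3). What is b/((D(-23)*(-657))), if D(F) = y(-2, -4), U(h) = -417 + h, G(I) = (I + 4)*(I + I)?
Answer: -11/219 ≈ -0.050228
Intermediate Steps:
G(I) = 2*I*(4 + I) (G(I) = (4 + I)*(2*I) = 2*I*(4 + I))
y(s, Y) = (-5 + Y)/(3 + s)
b = -297 (b = -417 + 2*6*(4 + 6) = -417 + 2*6*10 = -417 + 120 = -297)
D(F) = -9 (D(F) = (-5 - 4)/(3 - 2) = -9/1 = 1*(-9) = -9)
b/((D(-23)*(-657))) = -297/((-9*(-657))) = -297/5913 = -297*1/5913 = -11/219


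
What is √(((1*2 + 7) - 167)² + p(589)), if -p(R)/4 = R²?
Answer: 4*I*√85170 ≈ 1167.4*I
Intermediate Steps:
p(R) = -4*R²
√(((1*2 + 7) - 167)² + p(589)) = √(((1*2 + 7) - 167)² - 4*589²) = √(((2 + 7) - 167)² - 4*346921) = √((9 - 167)² - 1387684) = √((-158)² - 1387684) = √(24964 - 1387684) = √(-1362720) = 4*I*√85170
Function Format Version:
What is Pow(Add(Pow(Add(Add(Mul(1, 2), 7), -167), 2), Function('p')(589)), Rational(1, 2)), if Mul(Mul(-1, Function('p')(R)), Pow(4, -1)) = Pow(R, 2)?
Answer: Mul(4, I, Pow(85170, Rational(1, 2))) ≈ Mul(1167.4, I)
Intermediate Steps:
Function('p')(R) = Mul(-4, Pow(R, 2))
Pow(Add(Pow(Add(Add(Mul(1, 2), 7), -167), 2), Function('p')(589)), Rational(1, 2)) = Pow(Add(Pow(Add(Add(Mul(1, 2), 7), -167), 2), Mul(-4, Pow(589, 2))), Rational(1, 2)) = Pow(Add(Pow(Add(Add(2, 7), -167), 2), Mul(-4, 346921)), Rational(1, 2)) = Pow(Add(Pow(Add(9, -167), 2), -1387684), Rational(1, 2)) = Pow(Add(Pow(-158, 2), -1387684), Rational(1, 2)) = Pow(Add(24964, -1387684), Rational(1, 2)) = Pow(-1362720, Rational(1, 2)) = Mul(4, I, Pow(85170, Rational(1, 2)))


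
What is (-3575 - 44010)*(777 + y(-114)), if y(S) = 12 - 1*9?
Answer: -37116300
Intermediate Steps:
y(S) = 3 (y(S) = 12 - 9 = 3)
(-3575 - 44010)*(777 + y(-114)) = (-3575 - 44010)*(777 + 3) = -47585*780 = -37116300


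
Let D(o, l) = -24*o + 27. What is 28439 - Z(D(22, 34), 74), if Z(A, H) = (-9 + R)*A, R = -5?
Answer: 21425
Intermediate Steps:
D(o, l) = 27 - 24*o
Z(A, H) = -14*A (Z(A, H) = (-9 - 5)*A = -14*A)
28439 - Z(D(22, 34), 74) = 28439 - (-14)*(27 - 24*22) = 28439 - (-14)*(27 - 528) = 28439 - (-14)*(-501) = 28439 - 1*7014 = 28439 - 7014 = 21425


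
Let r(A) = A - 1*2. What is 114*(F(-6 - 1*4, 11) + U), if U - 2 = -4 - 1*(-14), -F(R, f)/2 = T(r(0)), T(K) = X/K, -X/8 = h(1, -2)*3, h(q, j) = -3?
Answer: 9576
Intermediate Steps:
r(A) = -2 + A (r(A) = A - 2 = -2 + A)
X = 72 (X = -(-24)*3 = -8*(-9) = 72)
T(K) = 72/K
F(R, f) = 72 (F(R, f) = -144/(-2 + 0) = -144/(-2) = -144*(-1)/2 = -2*(-36) = 72)
U = 12 (U = 2 + (-4 - 1*(-14)) = 2 + (-4 + 14) = 2 + 10 = 12)
114*(F(-6 - 1*4, 11) + U) = 114*(72 + 12) = 114*84 = 9576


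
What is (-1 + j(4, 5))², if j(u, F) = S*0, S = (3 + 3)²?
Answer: 1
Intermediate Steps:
S = 36 (S = 6² = 36)
j(u, F) = 0 (j(u, F) = 36*0 = 0)
(-1 + j(4, 5))² = (-1 + 0)² = (-1)² = 1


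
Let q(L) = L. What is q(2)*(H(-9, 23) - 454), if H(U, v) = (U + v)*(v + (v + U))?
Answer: 128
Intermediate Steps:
H(U, v) = (U + v)*(U + 2*v) (H(U, v) = (U + v)*(v + (U + v)) = (U + v)*(U + 2*v))
q(2)*(H(-9, 23) - 454) = 2*(((-9)² + 2*23² + 3*(-9)*23) - 454) = 2*((81 + 2*529 - 621) - 454) = 2*((81 + 1058 - 621) - 454) = 2*(518 - 454) = 2*64 = 128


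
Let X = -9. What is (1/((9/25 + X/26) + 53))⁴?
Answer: 178506250000/1409972623353227761 ≈ 1.2660e-7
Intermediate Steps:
(1/((9/25 + X/26) + 53))⁴ = (1/((9/25 - 9/26) + 53))⁴ = (1/(9/650 + 53))⁴ = (1/(34459/650))⁴ = (650/34459)⁴ = 178506250000/1409972623353227761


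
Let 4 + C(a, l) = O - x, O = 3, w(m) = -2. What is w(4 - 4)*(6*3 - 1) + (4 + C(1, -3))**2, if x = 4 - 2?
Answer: -33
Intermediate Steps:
x = 2
C(a, l) = -3 (C(a, l) = -4 + (3 - 1*2) = -4 + (3 - 2) = -4 + 1 = -3)
w(4 - 4)*(6*3 - 1) + (4 + C(1, -3))**2 = -2*(6*3 - 1) + (4 - 3)**2 = -2*(18 - 1) + 1**2 = -2*17 + 1 = -34 + 1 = -33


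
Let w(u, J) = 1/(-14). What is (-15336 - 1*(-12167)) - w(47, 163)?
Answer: -44365/14 ≈ -3168.9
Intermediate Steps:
w(u, J) = -1/14
(-15336 - 1*(-12167)) - w(47, 163) = (-15336 - 1*(-12167)) - 1*(-1/14) = (-15336 + 12167) + 1/14 = -3169 + 1/14 = -44365/14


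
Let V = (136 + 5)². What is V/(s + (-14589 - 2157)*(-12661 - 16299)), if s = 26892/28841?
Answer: 191129307/4662283788484 ≈ 4.0995e-5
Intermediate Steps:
s = 26892/28841 (s = 26892*(1/28841) = 26892/28841 ≈ 0.93242)
V = 19881 (V = 141² = 19881)
V/(s + (-14589 - 2157)*(-12661 - 16299)) = 19881/(26892/28841 + (-14589 - 2157)*(-12661 - 16299)) = 19881/(26892/28841 - 16746*(-28960)) = 19881/(26892/28841 + 484964160) = 19881/(13986851365452/28841) = 19881*(28841/13986851365452) = 191129307/4662283788484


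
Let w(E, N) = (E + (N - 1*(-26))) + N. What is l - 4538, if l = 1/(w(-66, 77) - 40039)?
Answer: -181179651/39925 ≈ -4538.0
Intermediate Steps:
w(E, N) = 26 + E + 2*N (w(E, N) = (E + (N + 26)) + N = (E + (26 + N)) + N = (26 + E + N) + N = 26 + E + 2*N)
l = -1/39925 (l = 1/((26 - 66 + 2*77) - 40039) = 1/((26 - 66 + 154) - 40039) = 1/(114 - 40039) = 1/(-39925) = -1/39925 ≈ -2.5047e-5)
l - 4538 = -1/39925 - 4538 = -181179651/39925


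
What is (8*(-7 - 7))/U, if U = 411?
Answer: -112/411 ≈ -0.27251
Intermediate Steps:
(8*(-7 - 7))/U = (8*(-7 - 7))/411 = (8*(-14))*(1/411) = -112*1/411 = -112/411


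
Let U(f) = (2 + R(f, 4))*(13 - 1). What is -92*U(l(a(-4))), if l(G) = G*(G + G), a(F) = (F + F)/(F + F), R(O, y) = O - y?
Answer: 0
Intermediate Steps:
a(F) = 1 (a(F) = (2*F)/((2*F)) = (2*F)*(1/(2*F)) = 1)
l(G) = 2*G² (l(G) = G*(2*G) = 2*G²)
U(f) = -24 + 12*f (U(f) = (2 + (f - 1*4))*(13 - 1) = (2 + (f - 4))*12 = (2 + (-4 + f))*12 = (-2 + f)*12 = -24 + 12*f)
-92*U(l(a(-4))) = -92*(-24 + 12*(2*1²)) = -92*(-24 + 12*(2*1)) = -92*(-24 + 12*2) = -92*(-24 + 24) = -92*0 = 0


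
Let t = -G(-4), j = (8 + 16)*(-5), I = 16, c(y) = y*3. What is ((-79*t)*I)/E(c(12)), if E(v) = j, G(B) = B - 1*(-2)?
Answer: 316/15 ≈ 21.067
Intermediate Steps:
c(y) = 3*y
G(B) = 2 + B (G(B) = B + 2 = 2 + B)
j = -120 (j = 24*(-5) = -120)
E(v) = -120
t = 2 (t = -(2 - 4) = -1*(-2) = 2)
((-79*t)*I)/E(c(12)) = (-79*2*16)/(-120) = -158*16*(-1/120) = -2528*(-1/120) = 316/15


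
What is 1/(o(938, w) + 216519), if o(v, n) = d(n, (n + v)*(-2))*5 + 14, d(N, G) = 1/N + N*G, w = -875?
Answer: 175/134362024 ≈ 1.3025e-6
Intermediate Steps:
d(N, G) = 1/N + G*N
o(v, n) = 14 + 5/n + 5*n*(-2*n - 2*v) (o(v, n) = (1/n + ((n + v)*(-2))*n)*5 + 14 = (1/n + (-2*n - 2*v)*n)*5 + 14 = (1/n + n*(-2*n - 2*v))*5 + 14 = (5/n + 5*n*(-2*n - 2*v)) + 14 = 14 + 5/n + 5*n*(-2*n - 2*v))
1/(o(938, w) + 216519) = 1/((5 + 2*(-875)*(7 - 5*(-875)*(-875 + 938)))/(-875) + 216519) = 1/(-(5 + 2*(-875)*(7 - 5*(-875)*63))/875 + 216519) = 1/(-(5 + 2*(-875)*(7 + 275625))/875 + 216519) = 1/(-(5 + 2*(-875)*275632)/875 + 216519) = 1/(-(5 - 482356000)/875 + 216519) = 1/(-1/875*(-482355995) + 216519) = 1/(96471199/175 + 216519) = 1/(134362024/175) = 175/134362024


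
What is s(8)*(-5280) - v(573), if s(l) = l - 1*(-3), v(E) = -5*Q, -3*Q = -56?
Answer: -173960/3 ≈ -57987.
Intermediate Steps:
Q = 56/3 (Q = -⅓*(-56) = 56/3 ≈ 18.667)
v(E) = -280/3 (v(E) = -5*56/3 = -280/3)
s(l) = 3 + l (s(l) = l + 3 = 3 + l)
s(8)*(-5280) - v(573) = (3 + 8)*(-5280) - 1*(-280/3) = 11*(-5280) + 280/3 = -58080 + 280/3 = -173960/3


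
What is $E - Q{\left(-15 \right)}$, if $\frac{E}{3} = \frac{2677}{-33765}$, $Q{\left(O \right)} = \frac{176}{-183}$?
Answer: $\frac{1490989}{2059665} \approx 0.7239$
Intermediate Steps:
$Q{\left(O \right)} = - \frac{176}{183}$ ($Q{\left(O \right)} = 176 \left(- \frac{1}{183}\right) = - \frac{176}{183}$)
$E = - \frac{2677}{11255}$ ($E = 3 \frac{2677}{-33765} = 3 \cdot 2677 \left(- \frac{1}{33765}\right) = 3 \left(- \frac{2677}{33765}\right) = - \frac{2677}{11255} \approx -0.23785$)
$E - Q{\left(-15 \right)} = - \frac{2677}{11255} - - \frac{176}{183} = - \frac{2677}{11255} + \frac{176}{183} = \frac{1490989}{2059665}$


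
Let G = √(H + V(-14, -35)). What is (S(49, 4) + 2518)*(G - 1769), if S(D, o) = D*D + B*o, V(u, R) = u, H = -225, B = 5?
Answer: -8737091 + 4939*I*√239 ≈ -8.7371e+6 + 76355.0*I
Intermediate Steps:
G = I*√239 (G = √(-225 - 14) = √(-239) = I*√239 ≈ 15.46*I)
S(D, o) = D² + 5*o (S(D, o) = D*D + 5*o = D² + 5*o)
(S(49, 4) + 2518)*(G - 1769) = ((49² + 5*4) + 2518)*(I*√239 - 1769) = ((2401 + 20) + 2518)*(-1769 + I*√239) = (2421 + 2518)*(-1769 + I*√239) = 4939*(-1769 + I*√239) = -8737091 + 4939*I*√239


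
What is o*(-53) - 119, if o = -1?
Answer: -66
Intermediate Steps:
o*(-53) - 119 = -1*(-53) - 119 = 53 - 119 = -66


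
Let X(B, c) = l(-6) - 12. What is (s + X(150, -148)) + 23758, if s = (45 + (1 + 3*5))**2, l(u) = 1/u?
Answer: 164801/6 ≈ 27467.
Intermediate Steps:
X(B, c) = -73/6 (X(B, c) = 1/(-6) - 12 = -1/6 - 12 = -73/6)
s = 3721 (s = (45 + (1 + 15))**2 = (45 + 16)**2 = 61**2 = 3721)
(s + X(150, -148)) + 23758 = (3721 - 73/6) + 23758 = 22253/6 + 23758 = 164801/6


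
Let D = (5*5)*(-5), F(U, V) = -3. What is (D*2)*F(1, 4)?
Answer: 750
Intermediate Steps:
D = -125 (D = 25*(-5) = -125)
(D*2)*F(1, 4) = -125*2*(-3) = -250*(-3) = 750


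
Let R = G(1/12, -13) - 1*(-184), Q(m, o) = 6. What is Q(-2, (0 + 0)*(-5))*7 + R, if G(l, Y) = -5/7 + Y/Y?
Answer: 1584/7 ≈ 226.29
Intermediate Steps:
G(l, Y) = 2/7 (G(l, Y) = -5*⅐ + 1 = -5/7 + 1 = 2/7)
R = 1290/7 (R = 2/7 - 1*(-184) = 2/7 + 184 = 1290/7 ≈ 184.29)
Q(-2, (0 + 0)*(-5))*7 + R = 6*7 + 1290/7 = 42 + 1290/7 = 1584/7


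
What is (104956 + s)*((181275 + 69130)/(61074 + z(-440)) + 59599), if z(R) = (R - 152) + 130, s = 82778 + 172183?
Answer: 1300259546285581/60612 ≈ 2.1452e+10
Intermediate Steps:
s = 254961
z(R) = -22 + R (z(R) = (-152 + R) + 130 = -22 + R)
(104956 + s)*((181275 + 69130)/(61074 + z(-440)) + 59599) = (104956 + 254961)*((181275 + 69130)/(61074 + (-22 - 440)) + 59599) = 359917*(250405/(61074 - 462) + 59599) = 359917*(250405/60612 + 59599) = 359917*(3612664993/60612) = 1300259546285581/60612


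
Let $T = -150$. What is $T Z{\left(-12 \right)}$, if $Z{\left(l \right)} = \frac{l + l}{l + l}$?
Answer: $-150$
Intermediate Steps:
$Z{\left(l \right)} = 1$ ($Z{\left(l \right)} = \frac{2 l}{2 l} = 2 l \frac{1}{2 l} = 1$)
$T Z{\left(-12 \right)} = \left(-150\right) 1 = -150$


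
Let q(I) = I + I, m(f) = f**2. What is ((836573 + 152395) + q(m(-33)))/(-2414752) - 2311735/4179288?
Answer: -607784456173/630746503536 ≈ -0.96360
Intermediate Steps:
q(I) = 2*I
((836573 + 152395) + q(m(-33)))/(-2414752) - 2311735/4179288 = ((836573 + 152395) + 2*(-33)**2)/(-2414752) - 2311735/4179288 = (988968 + 2*1089)*(-1/2414752) - 2311735*1/4179288 = (988968 + 2178)*(-1/2414752) - 2311735/4179288 = 991146*(-1/2414752) - 2311735/4179288 = -495573/1207376 - 2311735/4179288 = -607784456173/630746503536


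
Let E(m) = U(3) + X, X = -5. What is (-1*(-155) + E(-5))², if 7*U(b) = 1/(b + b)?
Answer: 39702601/1764 ≈ 22507.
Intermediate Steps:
U(b) = 1/(14*b) (U(b) = 1/(7*(b + b)) = 1/(7*((2*b))) = (1/(2*b))/7 = 1/(14*b))
E(m) = -209/42 (E(m) = (1/14)/3 - 5 = (1/14)*(⅓) - 5 = 1/42 - 5 = -209/42)
(-1*(-155) + E(-5))² = (-1*(-155) - 209/42)² = (155 - 209/42)² = (6301/42)² = 39702601/1764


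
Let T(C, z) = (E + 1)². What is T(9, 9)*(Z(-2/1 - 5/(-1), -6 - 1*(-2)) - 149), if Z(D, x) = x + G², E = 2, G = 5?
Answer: -1152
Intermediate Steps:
T(C, z) = 9 (T(C, z) = (2 + 1)² = 3² = 9)
Z(D, x) = 25 + x (Z(D, x) = x + 5² = x + 25 = 25 + x)
T(9, 9)*(Z(-2/1 - 5/(-1), -6 - 1*(-2)) - 149) = 9*((25 + (-6 - 1*(-2))) - 149) = 9*((25 + (-6 + 2)) - 149) = 9*((25 - 4) - 149) = 9*(21 - 149) = 9*(-128) = -1152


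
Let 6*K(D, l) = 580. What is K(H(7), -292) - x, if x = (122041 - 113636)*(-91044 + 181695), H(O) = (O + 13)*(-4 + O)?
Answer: -2285764675/3 ≈ -7.6192e+8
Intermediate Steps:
H(O) = (-4 + O)*(13 + O) (H(O) = (13 + O)*(-4 + O) = (-4 + O)*(13 + O))
K(D, l) = 290/3 (K(D, l) = (⅙)*580 = 290/3)
x = 761921655 (x = 8405*90651 = 761921655)
K(H(7), -292) - x = 290/3 - 1*761921655 = 290/3 - 761921655 = -2285764675/3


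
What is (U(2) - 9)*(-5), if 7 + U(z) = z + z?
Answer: 60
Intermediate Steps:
U(z) = -7 + 2*z (U(z) = -7 + (z + z) = -7 + 2*z)
(U(2) - 9)*(-5) = ((-7 + 2*2) - 9)*(-5) = ((-7 + 4) - 9)*(-5) = (-3 - 9)*(-5) = -12*(-5) = 60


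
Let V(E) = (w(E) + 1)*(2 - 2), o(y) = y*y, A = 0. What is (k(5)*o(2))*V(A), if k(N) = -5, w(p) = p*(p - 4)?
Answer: 0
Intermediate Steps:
w(p) = p*(-4 + p)
o(y) = y**2
V(E) = 0 (V(E) = (E*(-4 + E) + 1)*(2 - 2) = (1 + E*(-4 + E))*0 = 0)
(k(5)*o(2))*V(A) = -5*2**2*0 = -5*4*0 = -20*0 = 0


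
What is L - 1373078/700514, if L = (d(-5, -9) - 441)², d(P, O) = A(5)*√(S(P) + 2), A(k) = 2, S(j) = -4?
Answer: 68114843022/350257 - 1764*I*√2 ≈ 1.9447e+5 - 2494.7*I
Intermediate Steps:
d(P, O) = 2*I*√2 (d(P, O) = 2*√(-4 + 2) = 2*√(-2) = 2*(I*√2) = 2*I*√2)
L = (-441 + 2*I*√2)² (L = (2*I*√2 - 441)² = (-441 + 2*I*√2)² ≈ 1.9447e+5 - 2495.0*I)
L - 1373078/700514 = (194473 - 1764*I*√2) - 1373078/700514 = (194473 - 1764*I*√2) - 1*686539/350257 = (194473 - 1764*I*√2) - 686539/350257 = 68114843022/350257 - 1764*I*√2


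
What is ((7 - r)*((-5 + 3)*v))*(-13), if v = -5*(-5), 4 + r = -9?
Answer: 13000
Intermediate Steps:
r = -13 (r = -4 - 9 = -13)
v = 25
((7 - r)*((-5 + 3)*v))*(-13) = ((7 - 1*(-13))*((-5 + 3)*25))*(-13) = ((7 + 13)*(-2*25))*(-13) = (20*(-50))*(-13) = -1000*(-13) = 13000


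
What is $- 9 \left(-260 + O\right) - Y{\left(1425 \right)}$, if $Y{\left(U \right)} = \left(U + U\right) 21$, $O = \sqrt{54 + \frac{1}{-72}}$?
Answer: $-57510 - \frac{39 \sqrt{46}}{4} \approx -57576.0$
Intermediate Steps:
$O = \frac{13 \sqrt{46}}{12}$ ($O = \sqrt{54 - \frac{1}{72}} = \sqrt{\frac{3887}{72}} = \frac{13 \sqrt{46}}{12} \approx 7.3475$)
$Y{\left(U \right)} = 42 U$ ($Y{\left(U \right)} = 2 U 21 = 42 U$)
$- 9 \left(-260 + O\right) - Y{\left(1425 \right)} = - 9 \left(-260 + \frac{13 \sqrt{46}}{12}\right) - 42 \cdot 1425 = \left(2340 - \frac{39 \sqrt{46}}{4}\right) - 59850 = -57510 - \frac{39 \sqrt{46}}{4}$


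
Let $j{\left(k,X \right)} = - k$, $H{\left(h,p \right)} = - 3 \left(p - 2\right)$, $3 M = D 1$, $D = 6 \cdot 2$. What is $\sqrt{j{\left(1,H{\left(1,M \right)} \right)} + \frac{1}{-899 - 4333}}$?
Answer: $\frac{i \sqrt{1711191}}{1308} \approx 1.0001 i$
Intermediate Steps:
$D = 12$
$M = 4$ ($M = \frac{12 \cdot 1}{3} = \frac{1}{3} \cdot 12 = 4$)
$H{\left(h,p \right)} = 6 - 3 p$ ($H{\left(h,p \right)} = - 3 \left(-2 + p\right) = 6 - 3 p$)
$\sqrt{j{\left(1,H{\left(1,M \right)} \right)} + \frac{1}{-899 - 4333}} = \sqrt{\left(-1\right) 1 + \frac{1}{-899 - 4333}} = \sqrt{-1 + \frac{1}{-5232}} = \sqrt{-1 - \frac{1}{5232}} = \sqrt{- \frac{5233}{5232}} = \frac{i \sqrt{1711191}}{1308}$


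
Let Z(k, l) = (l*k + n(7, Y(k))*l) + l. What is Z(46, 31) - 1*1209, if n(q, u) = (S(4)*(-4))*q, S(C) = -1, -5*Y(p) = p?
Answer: 1116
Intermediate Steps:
Y(p) = -p/5
n(q, u) = 4*q (n(q, u) = (-1*(-4))*q = 4*q)
Z(k, l) = 29*l + k*l (Z(k, l) = (l*k + (4*7)*l) + l = (k*l + 28*l) + l = (28*l + k*l) + l = 29*l + k*l)
Z(46, 31) - 1*1209 = 31*(29 + 46) - 1*1209 = 31*75 - 1209 = 2325 - 1209 = 1116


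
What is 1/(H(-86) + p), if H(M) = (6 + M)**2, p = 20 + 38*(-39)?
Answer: 1/4938 ≈ 0.00020251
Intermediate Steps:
p = -1462 (p = 20 - 1482 = -1462)
1/(H(-86) + p) = 1/((6 - 86)**2 - 1462) = 1/((-80)**2 - 1462) = 1/(6400 - 1462) = 1/4938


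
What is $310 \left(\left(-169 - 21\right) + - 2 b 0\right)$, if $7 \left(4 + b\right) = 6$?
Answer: $-58900$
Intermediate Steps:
$b = - \frac{22}{7}$ ($b = -4 + \frac{1}{7} \cdot 6 = -4 + \frac{6}{7} = - \frac{22}{7} \approx -3.1429$)
$310 \left(\left(-169 - 21\right) + - 2 b 0\right) = 310 \left(\left(-169 - 21\right) + \left(-2\right) \left(- \frac{22}{7}\right) 0\right) = 310 \left(-190 + \frac{44}{7} \cdot 0\right) = 310 \left(-190 + 0\right) = 310 \left(-190\right) = -58900$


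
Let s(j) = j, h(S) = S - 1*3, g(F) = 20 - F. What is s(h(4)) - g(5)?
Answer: -14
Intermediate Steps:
h(S) = -3 + S (h(S) = S - 3 = -3 + S)
s(h(4)) - g(5) = (-3 + 4) - (20 - 1*5) = 1 - (20 - 5) = 1 - 1*15 = 1 - 15 = -14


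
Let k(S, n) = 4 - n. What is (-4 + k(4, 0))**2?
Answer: 0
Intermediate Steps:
(-4 + k(4, 0))**2 = (-4 + (4 - 1*0))**2 = (-4 + (4 + 0))**2 = (-4 + 4)**2 = 0**2 = 0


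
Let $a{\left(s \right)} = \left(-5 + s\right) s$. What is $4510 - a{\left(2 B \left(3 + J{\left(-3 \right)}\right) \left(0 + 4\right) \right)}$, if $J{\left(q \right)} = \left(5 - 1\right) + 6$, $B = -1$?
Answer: $-6826$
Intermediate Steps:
$J{\left(q \right)} = 10$ ($J{\left(q \right)} = 4 + 6 = 10$)
$a{\left(s \right)} = s \left(-5 + s\right)$
$4510 - a{\left(2 B \left(3 + J{\left(-3 \right)}\right) \left(0 + 4\right) \right)} = 4510 - 2 \left(-1\right) \left(3 + 10\right) \left(0 + 4\right) \left(-5 + 2 \left(-1\right) \left(3 + 10\right) \left(0 + 4\right)\right) = 4510 - - 2 \cdot 13 \cdot 4 \left(-5 - 2 \cdot 13 \cdot 4\right) = 4510 - \left(-2\right) 52 \left(-5 - 104\right) = 4510 - - 104 \left(-5 - 104\right) = 4510 - \left(-104\right) \left(-109\right) = 4510 - 11336 = -6826$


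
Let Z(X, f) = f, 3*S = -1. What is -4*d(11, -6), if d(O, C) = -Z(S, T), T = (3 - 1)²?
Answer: 16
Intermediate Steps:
S = -⅓ (S = (⅓)*(-1) = -⅓ ≈ -0.33333)
T = 4 (T = 2² = 4)
d(O, C) = -4 (d(O, C) = -1*4 = -4)
-4*d(11, -6) = -4*(-4) = 16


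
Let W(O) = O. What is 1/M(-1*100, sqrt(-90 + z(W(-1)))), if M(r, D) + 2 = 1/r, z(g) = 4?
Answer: -100/201 ≈ -0.49751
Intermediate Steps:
M(r, D) = -2 + 1/r
1/M(-1*100, sqrt(-90 + z(W(-1)))) = 1/(-2 + 1/(-1*100)) = 1/(-2 + 1/(-100)) = 1/(-2 - 1/100) = 1/(-201/100) = -100/201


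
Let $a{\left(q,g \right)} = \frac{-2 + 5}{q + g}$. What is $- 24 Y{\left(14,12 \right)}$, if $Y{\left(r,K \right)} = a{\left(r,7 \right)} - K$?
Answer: $\frac{1992}{7} \approx 284.57$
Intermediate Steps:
$a{\left(q,g \right)} = \frac{3}{g + q}$
$Y{\left(r,K \right)} = - K + \frac{3}{7 + r}$ ($Y{\left(r,K \right)} = \frac{3}{7 + r} - K = - K + \frac{3}{7 + r}$)
$- 24 Y{\left(14,12 \right)} = - 24 \frac{3 - 12 \left(7 + 14\right)}{7 + 14} = - 24 \frac{3 - 12 \cdot 21}{21} = - 24 \frac{3 - 252}{21} = - 24 \cdot \frac{1}{21} \left(-249\right) = \left(-24\right) \left(- \frac{83}{7}\right) = \frac{1992}{7}$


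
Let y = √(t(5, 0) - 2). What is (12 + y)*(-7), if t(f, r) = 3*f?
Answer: -84 - 7*√13 ≈ -109.24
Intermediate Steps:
y = √13 (y = √(3*5 - 2) = √(15 - 2) = √13 ≈ 3.6056)
(12 + y)*(-7) = (12 + √13)*(-7) = -84 - 7*√13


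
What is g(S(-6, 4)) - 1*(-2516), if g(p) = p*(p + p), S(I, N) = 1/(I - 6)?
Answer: 181153/72 ≈ 2516.0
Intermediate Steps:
S(I, N) = 1/(-6 + I)
g(p) = 2*p**2 (g(p) = p*(2*p) = 2*p**2)
g(S(-6, 4)) - 1*(-2516) = 2*(1/(-6 - 6))**2 - 1*(-2516) = 2*(1/(-12))**2 + 2516 = 2*(-1/12)**2 + 2516 = 2*(1/144) + 2516 = 1/72 + 2516 = 181153/72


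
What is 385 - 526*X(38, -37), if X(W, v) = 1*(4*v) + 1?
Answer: 77707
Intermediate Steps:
X(W, v) = 1 + 4*v (X(W, v) = 4*v + 1 = 1 + 4*v)
385 - 526*X(38, -37) = 385 - 526*(1 + 4*(-37)) = 385 - 526*(1 - 148) = 385 - 526*(-147) = 385 + 77322 = 77707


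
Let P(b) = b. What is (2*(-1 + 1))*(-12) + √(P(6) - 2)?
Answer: 2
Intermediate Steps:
(2*(-1 + 1))*(-12) + √(P(6) - 2) = (2*(-1 + 1))*(-12) + √(6 - 2) = (2*0)*(-12) + √4 = 0*(-12) + 2 = 0 + 2 = 2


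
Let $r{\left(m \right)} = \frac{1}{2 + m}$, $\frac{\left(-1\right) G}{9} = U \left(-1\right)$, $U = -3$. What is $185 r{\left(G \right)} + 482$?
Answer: $\frac{2373}{5} \approx 474.6$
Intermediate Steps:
$G = -27$ ($G = - 9 \left(\left(-3\right) \left(-1\right)\right) = \left(-9\right) 3 = -27$)
$185 r{\left(G \right)} + 482 = \frac{185}{2 - 27} + 482 = \frac{185}{-25} + 482 = 185 \left(- \frac{1}{25}\right) + 482 = - \frac{37}{5} + 482 = \frac{2373}{5}$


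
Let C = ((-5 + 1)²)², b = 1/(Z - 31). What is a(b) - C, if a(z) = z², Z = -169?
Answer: -10239999/40000 ≈ -256.00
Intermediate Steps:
b = -1/200 (b = 1/(-169 - 31) = 1/(-200) = -1/200 ≈ -0.0050000)
C = 256 (C = ((-4)²)² = 16² = 256)
a(b) - C = (-1/200)² - 1*256 = 1/40000 - 256 = -10239999/40000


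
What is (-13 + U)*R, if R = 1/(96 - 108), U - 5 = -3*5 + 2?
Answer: 7/4 ≈ 1.7500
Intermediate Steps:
U = -8 (U = 5 + (-3*5 + 2) = 5 + (-15 + 2) = 5 - 13 = -8)
R = -1/12 (R = 1/(-12) = -1/12 ≈ -0.083333)
(-13 + U)*R = (-13 - 8)*(-1/12) = -21*(-1/12) = 7/4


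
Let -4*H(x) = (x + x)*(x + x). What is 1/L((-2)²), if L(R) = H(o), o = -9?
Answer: -1/81 ≈ -0.012346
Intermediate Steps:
H(x) = -x² (H(x) = -(x + x)*(x + x)/4 = -2*x*2*x/4 = -x²)
L(R) = -81 (L(R) = -1*(-9)² = -1*81 = -81)
1/L((-2)²) = 1/(-81) = -1/81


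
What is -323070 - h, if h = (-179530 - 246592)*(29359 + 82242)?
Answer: 47555318252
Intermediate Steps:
h = -47555641322 (h = -426122*111601 = -47555641322)
-323070 - h = -323070 - 1*(-47555641322) = -323070 + 47555641322 = 47555318252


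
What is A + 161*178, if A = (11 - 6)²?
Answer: 28683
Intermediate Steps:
A = 25 (A = 5² = 25)
A + 161*178 = 25 + 161*178 = 25 + 28658 = 28683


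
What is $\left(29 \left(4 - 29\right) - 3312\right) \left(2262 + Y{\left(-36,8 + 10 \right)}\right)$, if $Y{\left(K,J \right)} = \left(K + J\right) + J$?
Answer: $-9131694$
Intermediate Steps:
$Y{\left(K,J \right)} = K + 2 J$ ($Y{\left(K,J \right)} = \left(J + K\right) + J = K + 2 J$)
$\left(29 \left(4 - 29\right) - 3312\right) \left(2262 + Y{\left(-36,8 + 10 \right)}\right) = \left(29 \left(4 - 29\right) - 3312\right) \left(2262 - \left(36 - 2 \left(8 + 10\right)\right)\right) = \left(29 \left(-25\right) - 3312\right) \left(2262 + \left(-36 + 2 \cdot 18\right)\right) = \left(-725 - 3312\right) \left(2262 + \left(-36 + 36\right)\right) = - 4037 \left(2262 + 0\right) = \left(-4037\right) 2262 = -9131694$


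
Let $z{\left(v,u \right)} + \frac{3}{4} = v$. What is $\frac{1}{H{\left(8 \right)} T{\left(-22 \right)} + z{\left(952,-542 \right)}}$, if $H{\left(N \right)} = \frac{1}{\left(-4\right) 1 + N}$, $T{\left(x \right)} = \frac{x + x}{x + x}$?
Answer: $\frac{2}{1903} \approx 0.001051$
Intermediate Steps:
$T{\left(x \right)} = 1$ ($T{\left(x \right)} = \frac{2 x}{2 x} = 2 x \frac{1}{2 x} = 1$)
$z{\left(v,u \right)} = - \frac{3}{4} + v$
$H{\left(N \right)} = \frac{1}{-4 + N}$
$\frac{1}{H{\left(8 \right)} T{\left(-22 \right)} + z{\left(952,-542 \right)}} = \frac{1}{\frac{1}{-4 + 8} \cdot 1 + \left(- \frac{3}{4} + 952\right)} = \frac{1}{\frac{1}{4} \cdot 1 + \frac{3805}{4}} = \frac{1}{\frac{1}{4} + \frac{3805}{4}} = \frac{1}{\frac{1903}{2}} = \frac{2}{1903}$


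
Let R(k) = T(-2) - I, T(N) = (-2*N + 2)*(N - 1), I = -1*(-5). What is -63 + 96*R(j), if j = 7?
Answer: -2271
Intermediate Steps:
I = 5
T(N) = (-1 + N)*(2 - 2*N) (T(N) = (2 - 2*N)*(-1 + N) = (-1 + N)*(2 - 2*N))
R(k) = -23 (R(k) = (-2 - 2*(-2)**2 + 4*(-2)) - 1*5 = (-2 - 2*4 - 8) - 5 = (-2 - 8 - 8) - 5 = -18 - 5 = -23)
-63 + 96*R(j) = -63 + 96*(-23) = -63 - 2208 = -2271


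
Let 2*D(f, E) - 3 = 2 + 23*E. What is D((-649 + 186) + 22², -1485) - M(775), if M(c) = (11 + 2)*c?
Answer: -27150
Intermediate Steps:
M(c) = 13*c
D(f, E) = 5/2 + 23*E/2 (D(f, E) = 3/2 + (2 + 23*E)/2 = 3/2 + (1 + 23*E/2) = 5/2 + 23*E/2)
D((-649 + 186) + 22², -1485) - M(775) = (5/2 + (23/2)*(-1485)) - 13*775 = (5/2 - 34155/2) - 1*10075 = -17075 - 10075 = -27150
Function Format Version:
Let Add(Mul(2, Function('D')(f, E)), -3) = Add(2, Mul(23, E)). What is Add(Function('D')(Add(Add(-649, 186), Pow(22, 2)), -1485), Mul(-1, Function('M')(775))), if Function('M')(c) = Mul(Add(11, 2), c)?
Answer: -27150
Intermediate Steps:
Function('M')(c) = Mul(13, c)
Function('D')(f, E) = Add(Rational(5, 2), Mul(Rational(23, 2), E)) (Function('D')(f, E) = Add(Rational(3, 2), Mul(Rational(1, 2), Add(2, Mul(23, E)))) = Add(Rational(3, 2), Add(1, Mul(Rational(23, 2), E))) = Add(Rational(5, 2), Mul(Rational(23, 2), E)))
Add(Function('D')(Add(Add(-649, 186), Pow(22, 2)), -1485), Mul(-1, Function('M')(775))) = Add(Add(Rational(5, 2), Mul(Rational(23, 2), -1485)), Mul(-1, Mul(13, 775))) = Add(Add(Rational(5, 2), Rational(-34155, 2)), Mul(-1, 10075)) = Add(-17075, -10075) = -27150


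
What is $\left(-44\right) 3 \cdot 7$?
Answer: $-924$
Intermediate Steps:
$\left(-44\right) 3 \cdot 7 = \left(-132\right) 7 = -924$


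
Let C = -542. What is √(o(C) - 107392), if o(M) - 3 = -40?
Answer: I*√107429 ≈ 327.76*I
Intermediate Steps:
o(M) = -37 (o(M) = 3 - 40 = -37)
√(o(C) - 107392) = √(-37 - 107392) = √(-107429) = I*√107429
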